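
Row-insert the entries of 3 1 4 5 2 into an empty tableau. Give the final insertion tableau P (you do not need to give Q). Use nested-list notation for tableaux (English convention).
After inserting 3: P = [[3]].
After inserting 1: P = [[1], [3]].
After inserting 4: P = [[1, 4], [3]].
After inserting 5: P = [[1, 4, 5], [3]].
After inserting 2: P = [[1, 2, 5], [3, 4]].

So P = [[1, 2, 5], [3, 4]].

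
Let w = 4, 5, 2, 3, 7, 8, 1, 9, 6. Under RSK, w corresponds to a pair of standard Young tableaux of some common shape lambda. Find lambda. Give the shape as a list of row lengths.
Row-insert each entry into an empty tableau.

After inserting 4: P = [[4]].
After inserting 5: P = [[4, 5]].
After inserting 2: P = [[2, 5], [4]].
After inserting 3: P = [[2, 3], [4, 5]].
After inserting 7: P = [[2, 3, 7], [4, 5]].
After inserting 8: P = [[2, 3, 7, 8], [4, 5]].
After inserting 1: P = [[1, 3, 7, 8], [2, 5], [4]].
After inserting 9: P = [[1, 3, 7, 8, 9], [2, 5], [4]].
After inserting 6: P = [[1, 3, 6, 8, 9], [2, 5, 7], [4]].

The final insertion tableau P = [[1, 3, 6, 8, 9], [2, 5, 7], [4]] has shape [5, 3, 1].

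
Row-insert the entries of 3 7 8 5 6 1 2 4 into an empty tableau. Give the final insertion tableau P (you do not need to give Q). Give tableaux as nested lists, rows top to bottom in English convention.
P = [[1, 2, 4], [3, 5, 6], [7, 8]]

After inserting 3: P = [[3]].
After inserting 7: P = [[3, 7]].
After inserting 8: P = [[3, 7, 8]].
After inserting 5: P = [[3, 5, 8], [7]].
After inserting 6: P = [[3, 5, 6], [7, 8]].
After inserting 1: P = [[1, 5, 6], [3, 8], [7]].
After inserting 2: P = [[1, 2, 6], [3, 5], [7, 8]].
After inserting 4: P = [[1, 2, 4], [3, 5, 6], [7, 8]].

So P = [[1, 2, 4], [3, 5, 6], [7, 8]].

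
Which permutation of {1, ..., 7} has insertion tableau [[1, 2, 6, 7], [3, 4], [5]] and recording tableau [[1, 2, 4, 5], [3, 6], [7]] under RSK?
3 5 1 6 7 4 2

Reverse the RSK construction: for i from n down to 1, find the cell of Q containing i, remove the entry at that cell from P, and reverse-bump it up through P; the value ejected from row 1 is w(i).

Step i=7: Q has 7 at row 3, column 1; remove 5 from row 3 of P and reverse-bump: 5 enters row 2 and ejects 4; 4 enters row 1 and ejects 2. So w(7) = 2. P is now [[1, 4, 6, 7], [3, 5]].
Step i=6: Q has 6 at row 2, column 2; remove 5 from row 2 of P and reverse-bump: 5 enters row 1 and ejects 4. So w(6) = 4. P is now [[1, 5, 6, 7], [3]].
Step i=5: Q has 5 at row 1, column 4; remove that cell from P, ejecting 7. So w(5) = 7. P is now [[1, 5, 6], [3]].
Step i=4: Q has 4 at row 1, column 3; remove that cell from P, ejecting 6. So w(4) = 6. P is now [[1, 5], [3]].
Step i=3: Q has 3 at row 2, column 1; remove 3 from row 2 of P and reverse-bump: 3 enters row 1 and ejects 1. So w(3) = 1. P is now [[3, 5]].
Step i=2: Q has 2 at row 1, column 2; remove that cell from P, ejecting 5. So w(2) = 5. P is now [[3]].
Step i=1: Q has 1 at row 1, column 1; remove that cell from P, ejecting 3. So w(1) = 3. P is now [].

So w = 3 5 1 6 7 4 2.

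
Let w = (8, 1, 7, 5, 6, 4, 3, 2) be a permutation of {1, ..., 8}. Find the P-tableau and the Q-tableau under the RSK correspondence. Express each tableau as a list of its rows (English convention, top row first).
Insert each entry of the permutation into P by Schensted row insertion, recording in Q the position of each new cell.

Insert 8: appended to row 1. P = [[8]].
Insert 1: 1 bumps 8 from row 1; 8 starts row 2. P = [[1], [8]].
Insert 7: appended to row 1. P = [[1, 7], [8]].
Insert 5: 5 bumps 7 from row 1; 7 bumps 8 from row 2; 8 starts row 3. P = [[1, 5], [7], [8]].
Insert 6: appended to row 1. P = [[1, 5, 6], [7], [8]].
Insert 4: 4 bumps 5 from row 1; 5 bumps 7 from row 2; 7 bumps 8 from row 3; 8 starts row 4. P = [[1, 4, 6], [5], [7], [8]].
Insert 3: 3 bumps 4 from row 1; 4 bumps 5 from row 2; 5 bumps 7 from row 3; 7 bumps 8 from row 4; 8 starts row 5. P = [[1, 3, 6], [4], [5], [7], [8]].
Insert 2: 2 bumps 3 from row 1; 3 bumps 4 from row 2; 4 bumps 5 from row 3; 5 bumps 7 from row 4; 7 bumps 8 from row 5; 8 starts row 6. P = [[1, 2, 6], [3], [4], [5], [7], [8]].

So P = [[1, 2, 6], [3], [4], [5], [7], [8]], Q = [[1, 3, 5], [2], [4], [6], [7], [8]].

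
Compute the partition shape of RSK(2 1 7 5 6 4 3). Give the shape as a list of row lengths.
Row-insert each entry into an empty tableau.

After inserting 2: P = [[2]].
After inserting 1: P = [[1], [2]].
After inserting 7: P = [[1, 7], [2]].
After inserting 5: P = [[1, 5], [2, 7]].
After inserting 6: P = [[1, 5, 6], [2, 7]].
After inserting 4: P = [[1, 4, 6], [2, 5], [7]].
After inserting 3: P = [[1, 3, 6], [2, 4], [5], [7]].

The final insertion tableau P = [[1, 3, 6], [2, 4], [5], [7]] has shape [3, 2, 1, 1].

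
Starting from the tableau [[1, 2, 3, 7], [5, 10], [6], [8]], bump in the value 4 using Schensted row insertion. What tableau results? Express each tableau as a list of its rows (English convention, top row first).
In row 1, 4 replaces 7 (the leftmost entry greater than 4); 7 is bumped to row 2. In row 2, 7 replaces 10 (the leftmost entry greater than 7); 10 is bumped to row 3. 10 is appended to row 3. The new tableau is [[1, 2, 3, 4], [5, 7], [6, 10], [8]].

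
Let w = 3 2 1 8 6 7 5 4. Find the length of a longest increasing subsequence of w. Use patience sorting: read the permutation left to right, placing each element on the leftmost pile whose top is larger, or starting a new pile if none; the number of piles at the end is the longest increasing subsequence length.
3: new pile. tops = [3]
2: onto pile 1 (replacing 3). tops = [2]
1: onto pile 1 (replacing 2). tops = [1]
8: new pile. tops = [1, 8]
6: onto pile 2 (replacing 8). tops = [1, 6]
7: new pile. tops = [1, 6, 7]
5: onto pile 2 (replacing 6). tops = [1, 5, 7]
4: onto pile 2 (replacing 5). tops = [1, 4, 7]

3 piles, so the longest increasing subsequence has length 3.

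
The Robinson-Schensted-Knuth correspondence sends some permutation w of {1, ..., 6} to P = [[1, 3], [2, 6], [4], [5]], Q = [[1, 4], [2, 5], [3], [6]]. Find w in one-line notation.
5 4 2 6 3 1

Reverse the RSK construction: for i from n down to 1, find the cell of Q containing i, remove the entry at that cell from P, and reverse-bump it up through P; the value ejected from row 1 is w(i).

Step i=6: Q has 6 at row 4, column 1; remove 5 from row 4 of P and reverse-bump: 5 enters row 3 and ejects 4; 4 enters row 2 and ejects 2; 2 enters row 1 and ejects 1. So w(6) = 1. P is now [[2, 3], [4, 6], [5]].
Step i=5: Q has 5 at row 2, column 2; remove 6 from row 2 of P and reverse-bump: 6 enters row 1 and ejects 3. So w(5) = 3. P is now [[2, 6], [4], [5]].
Step i=4: Q has 4 at row 1, column 2; remove that cell from P, ejecting 6. So w(4) = 6. P is now [[2], [4], [5]].
Step i=3: Q has 3 at row 3, column 1; remove 5 from row 3 of P and reverse-bump: 5 enters row 2 and ejects 4; 4 enters row 1 and ejects 2. So w(3) = 2. P is now [[4], [5]].
Step i=2: Q has 2 at row 2, column 1; remove 5 from row 2 of P and reverse-bump: 5 enters row 1 and ejects 4. So w(2) = 4. P is now [[5]].
Step i=1: Q has 1 at row 1, column 1; remove that cell from P, ejecting 5. So w(1) = 5. P is now [].

So w = 5 4 2 6 3 1.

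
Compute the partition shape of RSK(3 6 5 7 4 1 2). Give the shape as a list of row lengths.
[3, 2, 1, 1]

Row-insert each entry into an empty tableau.

After inserting 3: P = [[3]].
After inserting 6: P = [[3, 6]].
After inserting 5: P = [[3, 5], [6]].
After inserting 7: P = [[3, 5, 7], [6]].
After inserting 4: P = [[3, 4, 7], [5], [6]].
After inserting 1: P = [[1, 4, 7], [3], [5], [6]].
After inserting 2: P = [[1, 2, 7], [3, 4], [5], [6]].

The final insertion tableau P = [[1, 2, 7], [3, 4], [5], [6]] has shape [3, 2, 1, 1].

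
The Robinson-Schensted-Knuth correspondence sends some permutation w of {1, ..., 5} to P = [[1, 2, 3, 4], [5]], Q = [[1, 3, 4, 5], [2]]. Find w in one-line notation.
Reverse the RSK construction: for i from n down to 1, find the cell of Q containing i, remove the entry at that cell from P, and reverse-bump it up through P; the value ejected from row 1 is w(i).

Step i=5: Q has 5 at row 1, column 4; remove that cell from P, ejecting 4. So w(5) = 4. P is now [[1, 2, 3], [5]].
Step i=4: Q has 4 at row 1, column 3; remove that cell from P, ejecting 3. So w(4) = 3. P is now [[1, 2], [5]].
Step i=3: Q has 3 at row 1, column 2; remove that cell from P, ejecting 2. So w(3) = 2. P is now [[1], [5]].
Step i=2: Q has 2 at row 2, column 1; remove 5 from row 2 of P and reverse-bump: 5 enters row 1 and ejects 1. So w(2) = 1. P is now [[5]].
Step i=1: Q has 1 at row 1, column 1; remove that cell from P, ejecting 5. So w(1) = 5. P is now [].

So w = 5 1 2 3 4.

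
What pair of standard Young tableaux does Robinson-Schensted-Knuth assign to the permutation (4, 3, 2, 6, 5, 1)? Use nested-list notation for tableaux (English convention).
P = [[1, 5], [2, 6], [3], [4]], Q = [[1, 4], [2, 5], [3], [6]]

Insert each entry of the permutation into P by Schensted row insertion, recording in Q the position of each new cell.

Insert 4: appended to row 1. P = [[4]].
Insert 3: 3 bumps 4 from row 1; 4 starts row 2. P = [[3], [4]].
Insert 2: 2 bumps 3 from row 1; 3 bumps 4 from row 2; 4 starts row 3. P = [[2], [3], [4]].
Insert 6: appended to row 1. P = [[2, 6], [3], [4]].
Insert 5: 5 bumps 6 from row 1; 6 appends to row 2. P = [[2, 5], [3, 6], [4]].
Insert 1: 1 bumps 2 from row 1; 2 bumps 3 from row 2; 3 bumps 4 from row 3; 4 starts row 4. P = [[1, 5], [2, 6], [3], [4]].

So P = [[1, 5], [2, 6], [3], [4]], Q = [[1, 4], [2, 5], [3], [6]].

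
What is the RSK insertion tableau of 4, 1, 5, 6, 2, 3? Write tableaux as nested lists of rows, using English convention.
Insert 4: appended to row 1. P = [[4]].
Insert 1: 1 bumps 4 from row 1; 4 starts row 2. P = [[1], [4]].
Insert 5: appended to row 1. P = [[1, 5], [4]].
Insert 6: appended to row 1. P = [[1, 5, 6], [4]].
Insert 2: 2 bumps 5 from row 1; 5 appends to row 2. P = [[1, 2, 6], [4, 5]].
Insert 3: 3 bumps 6 from row 1; 6 appends to row 2. P = [[1, 2, 3], [4, 5, 6]].

So P = [[1, 2, 3], [4, 5, 6]].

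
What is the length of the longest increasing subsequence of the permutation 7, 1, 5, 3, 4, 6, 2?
4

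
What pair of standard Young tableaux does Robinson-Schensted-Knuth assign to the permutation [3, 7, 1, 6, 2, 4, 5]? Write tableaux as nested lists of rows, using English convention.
P = [[1, 2, 4, 5], [3, 6], [7]], Q = [[1, 2, 6, 7], [3, 4], [5]]

Insert each entry of the permutation into P by Schensted row insertion, recording in Q the position of each new cell.

Insert 3: appended to row 1. P = [[3]].
Insert 7: appended to row 1. P = [[3, 7]].
Insert 1: 1 bumps 3 from row 1; 3 starts row 2. P = [[1, 7], [3]].
Insert 6: 6 bumps 7 from row 1; 7 appends to row 2. P = [[1, 6], [3, 7]].
Insert 2: 2 bumps 6 from row 1; 6 bumps 7 from row 2; 7 starts row 3. P = [[1, 2], [3, 6], [7]].
Insert 4: appended to row 1. P = [[1, 2, 4], [3, 6], [7]].
Insert 5: appended to row 1. P = [[1, 2, 4, 5], [3, 6], [7]].

So P = [[1, 2, 4, 5], [3, 6], [7]], Q = [[1, 2, 6, 7], [3, 4], [5]].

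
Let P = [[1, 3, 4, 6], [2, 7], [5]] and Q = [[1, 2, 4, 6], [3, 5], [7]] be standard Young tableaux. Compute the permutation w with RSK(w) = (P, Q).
Reverse the RSK construction: for i from n down to 1, find the cell of Q containing i, remove the entry at that cell from P, and reverse-bump it up through P; the value ejected from row 1 is w(i).

Step i=7: Q has 7 at row 3, column 1; remove 5 from row 3 of P and reverse-bump: 5 enters row 2 and ejects 2; 2 enters row 1 and ejects 1. So w(7) = 1. P is now [[2, 3, 4, 6], [5, 7]].
Step i=6: Q has 6 at row 1, column 4; remove that cell from P, ejecting 6. So w(6) = 6. P is now [[2, 3, 4], [5, 7]].
Step i=5: Q has 5 at row 2, column 2; remove 7 from row 2 of P and reverse-bump: 7 enters row 1 and ejects 4. So w(5) = 4. P is now [[2, 3, 7], [5]].
Step i=4: Q has 4 at row 1, column 3; remove that cell from P, ejecting 7. So w(4) = 7. P is now [[2, 3], [5]].
Step i=3: Q has 3 at row 2, column 1; remove 5 from row 2 of P and reverse-bump: 5 enters row 1 and ejects 3. So w(3) = 3. P is now [[2, 5]].
Step i=2: Q has 2 at row 1, column 2; remove that cell from P, ejecting 5. So w(2) = 5. P is now [[2]].
Step i=1: Q has 1 at row 1, column 1; remove that cell from P, ejecting 2. So w(1) = 2. P is now [].

So w = 2 5 3 7 4 6 1.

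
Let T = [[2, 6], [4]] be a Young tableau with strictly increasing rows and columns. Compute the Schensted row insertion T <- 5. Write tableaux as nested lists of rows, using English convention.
[[2, 5], [4, 6]]

In row 1, 5 replaces 6 (the leftmost entry greater than 5); 6 is bumped to row 2. 6 is appended to row 2. The new tableau is [[2, 5], [4, 6]].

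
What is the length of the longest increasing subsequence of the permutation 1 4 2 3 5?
4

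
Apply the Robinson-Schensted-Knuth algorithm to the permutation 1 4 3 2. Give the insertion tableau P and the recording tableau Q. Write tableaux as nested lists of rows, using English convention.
Insert each entry of the permutation into P by Schensted row insertion, recording in Q the position of each new cell.

Insert 1: appended to row 1. P = [[1]].
Insert 4: appended to row 1. P = [[1, 4]].
Insert 3: 3 bumps 4 from row 1; 4 starts row 2. P = [[1, 3], [4]].
Insert 2: 2 bumps 3 from row 1; 3 bumps 4 from row 2; 4 starts row 3. P = [[1, 2], [3], [4]].

So P = [[1, 2], [3], [4]], Q = [[1, 2], [3], [4]].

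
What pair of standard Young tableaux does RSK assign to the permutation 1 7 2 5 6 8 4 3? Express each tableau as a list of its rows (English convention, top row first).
Insert each entry of the permutation into P by Schensted row insertion, recording in Q the position of each new cell.

Insert 1: appended to row 1. P = [[1]].
Insert 7: appended to row 1. P = [[1, 7]].
Insert 2: 2 bumps 7 from row 1; 7 starts row 2. P = [[1, 2], [7]].
Insert 5: appended to row 1. P = [[1, 2, 5], [7]].
Insert 6: appended to row 1. P = [[1, 2, 5, 6], [7]].
Insert 8: appended to row 1. P = [[1, 2, 5, 6, 8], [7]].
Insert 4: 4 bumps 5 from row 1; 5 bumps 7 from row 2; 7 starts row 3. P = [[1, 2, 4, 6, 8], [5], [7]].
Insert 3: 3 bumps 4 from row 1; 4 bumps 5 from row 2; 5 bumps 7 from row 3; 7 starts row 4. P = [[1, 2, 3, 6, 8], [4], [5], [7]].

So P = [[1, 2, 3, 6, 8], [4], [5], [7]], Q = [[1, 2, 4, 5, 6], [3], [7], [8]].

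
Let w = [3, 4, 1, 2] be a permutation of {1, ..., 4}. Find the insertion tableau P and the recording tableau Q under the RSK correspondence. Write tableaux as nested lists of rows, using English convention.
Insert each entry of the permutation into P by Schensted row insertion, recording in Q the position of each new cell.

Insert 3: appended to row 1. P = [[3]], Q = [[1]].
Insert 4: appended to row 1. P = [[3, 4]], Q = [[1, 2]].
Insert 1: 1 bumps 3 from row 1; 3 starts row 2. P = [[1, 4], [3]], Q = [[1, 2], [3]].
Insert 2: 2 bumps 4 from row 1; 4 appends to row 2. P = [[1, 2], [3, 4]], Q = [[1, 2], [3, 4]].

So P = [[1, 2], [3, 4]], Q = [[1, 2], [3, 4]].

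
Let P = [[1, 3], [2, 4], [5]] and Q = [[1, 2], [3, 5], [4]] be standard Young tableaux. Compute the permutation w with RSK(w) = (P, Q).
Reverse the RSK construction: for i from n down to 1, find the cell of Q containing i, remove the entry at that cell from P, and reverse-bump it up through P; the value ejected from row 1 is w(i).

Step i=5: Q has 5 at row 2, column 2; remove 4 from row 2 of P and reverse-bump: 4 enters row 1 and ejects 3. So w(5) = 3. P is now [[1, 4], [2], [5]].
Step i=4: Q has 4 at row 3, column 1; remove 5 from row 3 of P and reverse-bump: 5 enters row 2 and ejects 2; 2 enters row 1 and ejects 1. So w(4) = 1. P is now [[2, 4], [5]].
Step i=3: Q has 3 at row 2, column 1; remove 5 from row 2 of P and reverse-bump: 5 enters row 1 and ejects 4. So w(3) = 4. P is now [[2, 5]].
Step i=2: Q has 2 at row 1, column 2; remove that cell from P, ejecting 5. So w(2) = 5. P is now [[2]].
Step i=1: Q has 1 at row 1, column 1; remove that cell from P, ejecting 2. So w(1) = 2. P is now [].

So w = 2 5 4 1 3.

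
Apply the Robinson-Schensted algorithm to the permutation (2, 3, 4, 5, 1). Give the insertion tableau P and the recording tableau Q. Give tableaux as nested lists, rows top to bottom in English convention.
Insert each entry of the permutation into P by Schensted row insertion, recording in Q the position of each new cell.

Insert 2: appended to row 1. P = [[2]].
Insert 3: appended to row 1. P = [[2, 3]].
Insert 4: appended to row 1. P = [[2, 3, 4]].
Insert 5: appended to row 1. P = [[2, 3, 4, 5]].
Insert 1: 1 bumps 2 from row 1; 2 starts row 2. P = [[1, 3, 4, 5], [2]].

So P = [[1, 3, 4, 5], [2]], Q = [[1, 2, 3, 4], [5]].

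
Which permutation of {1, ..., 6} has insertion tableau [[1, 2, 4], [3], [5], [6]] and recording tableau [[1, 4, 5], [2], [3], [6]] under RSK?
Reverse the RSK construction: for i from n down to 1, find the cell of Q containing i, remove the entry at that cell from P, and reverse-bump it up through P; the value ejected from row 1 is w(i).

Step i=6: Q has 6 at row 4, column 1; remove 6 from row 4 of P and reverse-bump: 6 enters row 3 and ejects 5; 5 enters row 2 and ejects 3; 3 enters row 1 and ejects 2. So w(6) = 2. P is now [[1, 3, 4], [5], [6]].
Step i=5: Q has 5 at row 1, column 3; remove that cell from P, ejecting 4. So w(5) = 4. P is now [[1, 3], [5], [6]].
Step i=4: Q has 4 at row 1, column 2; remove that cell from P, ejecting 3. So w(4) = 3. P is now [[1], [5], [6]].
Step i=3: Q has 3 at row 3, column 1; remove 6 from row 3 of P and reverse-bump: 6 enters row 2 and ejects 5; 5 enters row 1 and ejects 1. So w(3) = 1. P is now [[5], [6]].
Step i=2: Q has 2 at row 2, column 1; remove 6 from row 2 of P and reverse-bump: 6 enters row 1 and ejects 5. So w(2) = 5. P is now [[6]].
Step i=1: Q has 1 at row 1, column 1; remove that cell from P, ejecting 6. So w(1) = 6. P is now [].

So w = 6 5 1 3 4 2.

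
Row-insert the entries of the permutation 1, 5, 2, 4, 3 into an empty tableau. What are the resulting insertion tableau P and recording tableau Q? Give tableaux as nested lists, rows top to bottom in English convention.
Insert each entry of the permutation into P by Schensted row insertion, recording in Q the position of each new cell.

Insert 1: appended to row 1. P = [[1]], Q = [[1]].
Insert 5: appended to row 1. P = [[1, 5]], Q = [[1, 2]].
Insert 2: 2 bumps 5 from row 1; 5 starts row 2. P = [[1, 2], [5]], Q = [[1, 2], [3]].
Insert 4: appended to row 1. P = [[1, 2, 4], [5]], Q = [[1, 2, 4], [3]].
Insert 3: 3 bumps 4 from row 1; 4 bumps 5 from row 2; 5 starts row 3. P = [[1, 2, 3], [4], [5]], Q = [[1, 2, 4], [3], [5]].

So P = [[1, 2, 3], [4], [5]], Q = [[1, 2, 4], [3], [5]].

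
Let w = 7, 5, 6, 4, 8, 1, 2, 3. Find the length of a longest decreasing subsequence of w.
4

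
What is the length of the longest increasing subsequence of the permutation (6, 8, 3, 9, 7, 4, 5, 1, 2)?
3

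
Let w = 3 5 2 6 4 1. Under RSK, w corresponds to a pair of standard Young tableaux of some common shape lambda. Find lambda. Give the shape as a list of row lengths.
Row-insert each entry into an empty tableau.

After inserting 3: P = [[3]].
After inserting 5: P = [[3, 5]].
After inserting 2: P = [[2, 5], [3]].
After inserting 6: P = [[2, 5, 6], [3]].
After inserting 4: P = [[2, 4, 6], [3, 5]].
After inserting 1: P = [[1, 4, 6], [2, 5], [3]].

The final insertion tableau P = [[1, 4, 6], [2, 5], [3]] has shape [3, 2, 1].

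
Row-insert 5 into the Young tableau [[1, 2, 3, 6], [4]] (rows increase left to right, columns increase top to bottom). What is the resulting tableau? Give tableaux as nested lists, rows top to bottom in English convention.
In row 1, 5 replaces 6 (the leftmost entry greater than 5); 6 is bumped to row 2. 6 is appended to row 2. The new tableau is [[1, 2, 3, 5], [4, 6]].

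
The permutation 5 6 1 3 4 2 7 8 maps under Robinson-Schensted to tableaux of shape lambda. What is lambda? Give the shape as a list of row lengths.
RSK row insertion gives P = [[1, 2, 4, 7, 8], [3, 6], [5]], which has shape [5, 2, 1].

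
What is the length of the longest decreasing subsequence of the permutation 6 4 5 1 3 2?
4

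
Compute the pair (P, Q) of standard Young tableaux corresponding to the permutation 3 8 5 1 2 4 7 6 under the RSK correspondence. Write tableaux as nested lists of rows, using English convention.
P = [[1, 2, 4, 6], [3, 5, 7], [8]], Q = [[1, 2, 6, 7], [3, 5, 8], [4]]

Insert each entry of the permutation into P by Schensted row insertion, recording in Q the position of each new cell.

Insert 3: appended to row 1. P = [[3]].
Insert 8: appended to row 1. P = [[3, 8]].
Insert 5: 5 bumps 8 from row 1; 8 starts row 2. P = [[3, 5], [8]].
Insert 1: 1 bumps 3 from row 1; 3 bumps 8 from row 2; 8 starts row 3. P = [[1, 5], [3], [8]].
Insert 2: 2 bumps 5 from row 1; 5 appends to row 2. P = [[1, 2], [3, 5], [8]].
Insert 4: appended to row 1. P = [[1, 2, 4], [3, 5], [8]].
Insert 7: appended to row 1. P = [[1, 2, 4, 7], [3, 5], [8]].
Insert 6: 6 bumps 7 from row 1; 7 appends to row 2. P = [[1, 2, 4, 6], [3, 5, 7], [8]].

So P = [[1, 2, 4, 6], [3, 5, 7], [8]], Q = [[1, 2, 6, 7], [3, 5, 8], [4]].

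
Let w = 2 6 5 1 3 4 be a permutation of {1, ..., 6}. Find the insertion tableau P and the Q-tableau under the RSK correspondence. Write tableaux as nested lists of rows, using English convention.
Insert each entry of the permutation into P by Schensted row insertion, recording in Q the position of each new cell.

Insert 2: appended to row 1. P = [[2]].
Insert 6: appended to row 1. P = [[2, 6]].
Insert 5: 5 bumps 6 from row 1; 6 starts row 2. P = [[2, 5], [6]].
Insert 1: 1 bumps 2 from row 1; 2 bumps 6 from row 2; 6 starts row 3. P = [[1, 5], [2], [6]].
Insert 3: 3 bumps 5 from row 1; 5 appends to row 2. P = [[1, 3], [2, 5], [6]].
Insert 4: appended to row 1. P = [[1, 3, 4], [2, 5], [6]].

So P = [[1, 3, 4], [2, 5], [6]], Q = [[1, 2, 6], [3, 5], [4]].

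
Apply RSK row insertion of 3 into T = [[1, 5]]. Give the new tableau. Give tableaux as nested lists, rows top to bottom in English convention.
In row 1, 3 replaces 5 (the leftmost entry greater than 3); 5 is bumped to row 2. 5 starts a new row 2. The new tableau is [[1, 3], [5]].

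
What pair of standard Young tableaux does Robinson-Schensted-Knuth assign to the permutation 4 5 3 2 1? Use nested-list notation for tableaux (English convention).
P = [[1, 5], [2], [3], [4]], Q = [[1, 2], [3], [4], [5]]

Insert each entry of the permutation into P by Schensted row insertion, recording in Q the position of each new cell.

After inserting 4: P = [[4]].
After inserting 5: P = [[4, 5]].
After inserting 3: P = [[3, 5], [4]].
After inserting 2: P = [[2, 5], [3], [4]].
After inserting 1: P = [[1, 5], [2], [3], [4]].

So P = [[1, 5], [2], [3], [4]], Q = [[1, 2], [3], [4], [5]].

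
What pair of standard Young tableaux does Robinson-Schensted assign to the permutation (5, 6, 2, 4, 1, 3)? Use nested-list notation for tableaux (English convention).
P = [[1, 3], [2, 4], [5, 6]], Q = [[1, 2], [3, 4], [5, 6]]

Insert each entry of the permutation into P by Schensted row insertion, recording in Q the position of each new cell.

Insert 5: appended to row 1. P = [[5]].
Insert 6: appended to row 1. P = [[5, 6]].
Insert 2: 2 bumps 5 from row 1; 5 starts row 2. P = [[2, 6], [5]].
Insert 4: 4 bumps 6 from row 1; 6 appends to row 2. P = [[2, 4], [5, 6]].
Insert 1: 1 bumps 2 from row 1; 2 bumps 5 from row 2; 5 starts row 3. P = [[1, 4], [2, 6], [5]].
Insert 3: 3 bumps 4 from row 1; 4 bumps 6 from row 2; 6 appends to row 3. P = [[1, 3], [2, 4], [5, 6]].

So P = [[1, 3], [2, 4], [5, 6]], Q = [[1, 2], [3, 4], [5, 6]].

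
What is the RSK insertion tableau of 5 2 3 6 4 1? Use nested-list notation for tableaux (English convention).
P = [[1, 3, 4], [2, 6], [5]]

Insert 5: appended to row 1. P = [[5]].
Insert 2: 2 bumps 5 from row 1; 5 starts row 2. P = [[2], [5]].
Insert 3: appended to row 1. P = [[2, 3], [5]].
Insert 6: appended to row 1. P = [[2, 3, 6], [5]].
Insert 4: 4 bumps 6 from row 1; 6 appends to row 2. P = [[2, 3, 4], [5, 6]].
Insert 1: 1 bumps 2 from row 1; 2 bumps 5 from row 2; 5 starts row 3. P = [[1, 3, 4], [2, 6], [5]].

So P = [[1, 3, 4], [2, 6], [5]].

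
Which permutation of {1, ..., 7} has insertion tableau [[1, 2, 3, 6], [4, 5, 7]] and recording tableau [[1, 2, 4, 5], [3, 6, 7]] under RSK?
1 4 2 5 7 3 6

Reverse RSK: for i = n, n-1, ..., 1, locate i in Q, remove the corresponding corner cell from P, and reverse-bump its entry up through P; the value ejected from row 1 is w(i).

So w = 1 4 2 5 7 3 6.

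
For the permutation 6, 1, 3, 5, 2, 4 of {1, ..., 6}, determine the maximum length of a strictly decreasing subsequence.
3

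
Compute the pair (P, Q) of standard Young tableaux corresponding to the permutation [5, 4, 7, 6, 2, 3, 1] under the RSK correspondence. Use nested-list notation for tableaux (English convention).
Insert each entry of the permutation into P by Schensted row insertion, recording in Q the position of each new cell.

Insert 5: appended to row 1. P = [[5]].
Insert 4: 4 bumps 5 from row 1; 5 starts row 2. P = [[4], [5]].
Insert 7: appended to row 1. P = [[4, 7], [5]].
Insert 6: 6 bumps 7 from row 1; 7 appends to row 2. P = [[4, 6], [5, 7]].
Insert 2: 2 bumps 4 from row 1; 4 bumps 5 from row 2; 5 starts row 3. P = [[2, 6], [4, 7], [5]].
Insert 3: 3 bumps 6 from row 1; 6 bumps 7 from row 2; 7 appends to row 3. P = [[2, 3], [4, 6], [5, 7]].
Insert 1: 1 bumps 2 from row 1; 2 bumps 4 from row 2; 4 bumps 5 from row 3; 5 starts row 4. P = [[1, 3], [2, 6], [4, 7], [5]].

So P = [[1, 3], [2, 6], [4, 7], [5]], Q = [[1, 3], [2, 4], [5, 6], [7]].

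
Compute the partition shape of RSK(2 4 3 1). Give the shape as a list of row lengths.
Row-insert each entry into an empty tableau.

After inserting 2: P = [[2]].
After inserting 4: P = [[2, 4]].
After inserting 3: P = [[2, 3], [4]].
After inserting 1: P = [[1, 3], [2], [4]].

The final insertion tableau P = [[1, 3], [2], [4]] has shape [2, 1, 1].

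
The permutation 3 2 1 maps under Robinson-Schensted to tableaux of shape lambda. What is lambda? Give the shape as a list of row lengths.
Row-insert each entry into an empty tableau.

After inserting 3: P = [[3]].
After inserting 2: P = [[2], [3]].
After inserting 1: P = [[1], [2], [3]].

The final insertion tableau P = [[1], [2], [3]] has shape [1, 1, 1].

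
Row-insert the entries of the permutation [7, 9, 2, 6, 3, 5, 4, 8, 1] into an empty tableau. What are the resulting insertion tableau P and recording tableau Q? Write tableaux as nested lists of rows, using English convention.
P = [[1, 3, 4, 8], [2, 9], [5], [6], [7]], Q = [[1, 2, 6, 8], [3, 4], [5], [7], [9]]

Insert each entry of the permutation into P by Schensted row insertion, recording in Q the position of each new cell.

Insert 7: appended to row 1. P = [[7]].
Insert 9: appended to row 1. P = [[7, 9]].
Insert 2: 2 bumps 7 from row 1; 7 starts row 2. P = [[2, 9], [7]].
Insert 6: 6 bumps 9 from row 1; 9 appends to row 2. P = [[2, 6], [7, 9]].
Insert 3: 3 bumps 6 from row 1; 6 bumps 7 from row 2; 7 starts row 3. P = [[2, 3], [6, 9], [7]].
Insert 5: appended to row 1. P = [[2, 3, 5], [6, 9], [7]].
Insert 4: 4 bumps 5 from row 1; 5 bumps 6 from row 2; 6 bumps 7 from row 3; 7 starts row 4. P = [[2, 3, 4], [5, 9], [6], [7]].
Insert 8: appended to row 1. P = [[2, 3, 4, 8], [5, 9], [6], [7]].
Insert 1: 1 bumps 2 from row 1; 2 bumps 5 from row 2; 5 bumps 6 from row 3; 6 bumps 7 from row 4; 7 starts row 5. P = [[1, 3, 4, 8], [2, 9], [5], [6], [7]].

So P = [[1, 3, 4, 8], [2, 9], [5], [6], [7]], Q = [[1, 2, 6, 8], [3, 4], [5], [7], [9]].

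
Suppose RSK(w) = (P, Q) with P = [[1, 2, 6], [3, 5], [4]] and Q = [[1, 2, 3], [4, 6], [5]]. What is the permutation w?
Reverse the RSK construction: for i from n down to 1, find the cell of Q containing i, remove the entry at that cell from P, and reverse-bump it up through P; the value ejected from row 1 is w(i).

Step i=6: Q has 6 at row 2, column 2; remove 5 from row 2 of P and reverse-bump: 5 enters row 1 and ejects 2. So w(6) = 2. P is now [[1, 5, 6], [3], [4]].
Step i=5: Q has 5 at row 3, column 1; remove 4 from row 3 of P and reverse-bump: 4 enters row 2 and ejects 3; 3 enters row 1 and ejects 1. So w(5) = 1. P is now [[3, 5, 6], [4]].
Step i=4: Q has 4 at row 2, column 1; remove 4 from row 2 of P and reverse-bump: 4 enters row 1 and ejects 3. So w(4) = 3. P is now [[4, 5, 6]].
Step i=3: Q has 3 at row 1, column 3; remove that cell from P, ejecting 6. So w(3) = 6. P is now [[4, 5]].
Step i=2: Q has 2 at row 1, column 2; remove that cell from P, ejecting 5. So w(2) = 5. P is now [[4]].
Step i=1: Q has 1 at row 1, column 1; remove that cell from P, ejecting 4. So w(1) = 4. P is now [].

So w = 4 5 6 3 1 2.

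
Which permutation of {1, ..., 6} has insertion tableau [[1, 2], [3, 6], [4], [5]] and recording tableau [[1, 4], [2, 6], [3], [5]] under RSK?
5 4 3 6 1 2

Reverse RSK: for i = n, n-1, ..., 1, locate i in Q, remove the corresponding corner cell from P, and reverse-bump its entry up through P; the value ejected from row 1 is w(i).

So w = 5 4 3 6 1 2.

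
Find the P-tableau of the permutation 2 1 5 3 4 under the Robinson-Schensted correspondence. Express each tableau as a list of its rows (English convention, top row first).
Insert 2: appended to row 1. P = [[2]].
Insert 1: 1 bumps 2 from row 1; 2 starts row 2. P = [[1], [2]].
Insert 5: appended to row 1. P = [[1, 5], [2]].
Insert 3: 3 bumps 5 from row 1; 5 appends to row 2. P = [[1, 3], [2, 5]].
Insert 4: appended to row 1. P = [[1, 3, 4], [2, 5]].

So P = [[1, 3, 4], [2, 5]].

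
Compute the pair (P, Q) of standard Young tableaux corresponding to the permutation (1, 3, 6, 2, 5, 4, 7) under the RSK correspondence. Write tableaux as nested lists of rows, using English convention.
P = [[1, 2, 4, 7], [3, 5], [6]], Q = [[1, 2, 3, 7], [4, 5], [6]]

Insert each entry of the permutation into P by Schensted row insertion, recording in Q the position of each new cell.

Insert 1: appended to row 1. P = [[1]].
Insert 3: appended to row 1. P = [[1, 3]].
Insert 6: appended to row 1. P = [[1, 3, 6]].
Insert 2: 2 bumps 3 from row 1; 3 starts row 2. P = [[1, 2, 6], [3]].
Insert 5: 5 bumps 6 from row 1; 6 appends to row 2. P = [[1, 2, 5], [3, 6]].
Insert 4: 4 bumps 5 from row 1; 5 bumps 6 from row 2; 6 starts row 3. P = [[1, 2, 4], [3, 5], [6]].
Insert 7: appended to row 1. P = [[1, 2, 4, 7], [3, 5], [6]].

So P = [[1, 2, 4, 7], [3, 5], [6]], Q = [[1, 2, 3, 7], [4, 5], [6]].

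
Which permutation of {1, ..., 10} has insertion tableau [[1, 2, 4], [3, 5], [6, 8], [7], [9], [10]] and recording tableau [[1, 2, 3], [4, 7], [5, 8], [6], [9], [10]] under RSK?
1 7 10 9 3 2 8 6 5 4

Reverse the RSK construction: for i from n down to 1, find the cell of Q containing i, remove the entry at that cell from P, and reverse-bump it up through P; the value ejected from row 1 is w(i).

Step i=10: Q has 10 at row 6, column 1; remove 10 from row 6 of P and reverse-bump: 10 enters row 5 and ejects 9; 9 enters row 4 and ejects 7; 7 enters row 3 and ejects 6; 6 enters row 2 and ejects 5; 5 enters row 1 and ejects 4. So w(10) = 4. P is now [[1, 2, 5], [3, 6], [7, 8], [9], [10]].
Step i=9: Q has 9 at row 5, column 1; remove 10 from row 5 of P and reverse-bump: 10 enters row 4 and ejects 9; 9 enters row 3 and ejects 8; 8 enters row 2 and ejects 6; 6 enters row 1 and ejects 5. So w(9) = 5. P is now [[1, 2, 6], [3, 8], [7, 9], [10]].
Step i=8: Q has 8 at row 3, column 2; remove 9 from row 3 of P and reverse-bump: 9 enters row 2 and ejects 8; 8 enters row 1 and ejects 6. So w(8) = 6. P is now [[1, 2, 8], [3, 9], [7], [10]].
Step i=7: Q has 7 at row 2, column 2; remove 9 from row 2 of P and reverse-bump: 9 enters row 1 and ejects 8. So w(7) = 8. P is now [[1, 2, 9], [3], [7], [10]].
Step i=6: Q has 6 at row 4, column 1; remove 10 from row 4 of P and reverse-bump: 10 enters row 3 and ejects 7; 7 enters row 2 and ejects 3; 3 enters row 1 and ejects 2. So w(6) = 2. P is now [[1, 3, 9], [7], [10]].
Step i=5: Q has 5 at row 3, column 1; remove 10 from row 3 of P and reverse-bump: 10 enters row 2 and ejects 7; 7 enters row 1 and ejects 3. So w(5) = 3. P is now [[1, 7, 9], [10]].
Step i=4: Q has 4 at row 2, column 1; remove 10 from row 2 of P and reverse-bump: 10 enters row 1 and ejects 9. So w(4) = 9. P is now [[1, 7, 10]].
Step i=3: Q has 3 at row 1, column 3; remove that cell from P, ejecting 10. So w(3) = 10. P is now [[1, 7]].
Step i=2: Q has 2 at row 1, column 2; remove that cell from P, ejecting 7. So w(2) = 7. P is now [[1]].
Step i=1: Q has 1 at row 1, column 1; remove that cell from P, ejecting 1. So w(1) = 1. P is now [].

So w = 1 7 10 9 3 2 8 6 5 4.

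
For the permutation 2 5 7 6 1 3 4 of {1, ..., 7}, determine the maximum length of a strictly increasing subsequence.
3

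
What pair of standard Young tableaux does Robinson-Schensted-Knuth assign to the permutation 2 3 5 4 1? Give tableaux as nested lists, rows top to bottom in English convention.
P = [[1, 3, 4], [2], [5]], Q = [[1, 2, 3], [4], [5]]

Insert each entry of the permutation into P by Schensted row insertion, recording in Q the position of each new cell.

Insert 2: appended to row 1. P = [[2]].
Insert 3: appended to row 1. P = [[2, 3]].
Insert 5: appended to row 1. P = [[2, 3, 5]].
Insert 4: 4 bumps 5 from row 1; 5 starts row 2. P = [[2, 3, 4], [5]].
Insert 1: 1 bumps 2 from row 1; 2 bumps 5 from row 2; 5 starts row 3. P = [[1, 3, 4], [2], [5]].

So P = [[1, 3, 4], [2], [5]], Q = [[1, 2, 3], [4], [5]].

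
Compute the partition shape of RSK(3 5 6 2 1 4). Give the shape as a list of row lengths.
[3, 2, 1]

Row-insert each entry into an empty tableau.

After inserting 3: P = [[3]].
After inserting 5: P = [[3, 5]].
After inserting 6: P = [[3, 5, 6]].
After inserting 2: P = [[2, 5, 6], [3]].
After inserting 1: P = [[1, 5, 6], [2], [3]].
After inserting 4: P = [[1, 4, 6], [2, 5], [3]].

The final insertion tableau P = [[1, 4, 6], [2, 5], [3]] has shape [3, 2, 1].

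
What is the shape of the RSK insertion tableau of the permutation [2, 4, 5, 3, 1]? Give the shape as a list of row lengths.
Row-insert each entry into an empty tableau.

After inserting 2: P = [[2]].
After inserting 4: P = [[2, 4]].
After inserting 5: P = [[2, 4, 5]].
After inserting 3: P = [[2, 3, 5], [4]].
After inserting 1: P = [[1, 3, 5], [2], [4]].

The final insertion tableau P = [[1, 3, 5], [2], [4]] has shape [3, 1, 1].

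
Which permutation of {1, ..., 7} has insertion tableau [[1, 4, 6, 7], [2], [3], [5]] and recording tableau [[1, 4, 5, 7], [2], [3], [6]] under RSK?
Reverse the RSK construction: for i from n down to 1, find the cell of Q containing i, remove the entry at that cell from P, and reverse-bump it up through P; the value ejected from row 1 is w(i).

Step i=7: Q has 7 at row 1, column 4; remove that cell from P, ejecting 7. So w(7) = 7. P is now [[1, 4, 6], [2], [3], [5]].
Step i=6: Q has 6 at row 4, column 1; remove 5 from row 4 of P and reverse-bump: 5 enters row 3 and ejects 3; 3 enters row 2 and ejects 2; 2 enters row 1 and ejects 1. So w(6) = 1. P is now [[2, 4, 6], [3], [5]].
Step i=5: Q has 5 at row 1, column 3; remove that cell from P, ejecting 6. So w(5) = 6. P is now [[2, 4], [3], [5]].
Step i=4: Q has 4 at row 1, column 2; remove that cell from P, ejecting 4. So w(4) = 4. P is now [[2], [3], [5]].
Step i=3: Q has 3 at row 3, column 1; remove 5 from row 3 of P and reverse-bump: 5 enters row 2 and ejects 3; 3 enters row 1 and ejects 2. So w(3) = 2. P is now [[3], [5]].
Step i=2: Q has 2 at row 2, column 1; remove 5 from row 2 of P and reverse-bump: 5 enters row 1 and ejects 3. So w(2) = 3. P is now [[5]].
Step i=1: Q has 1 at row 1, column 1; remove that cell from P, ejecting 5. So w(1) = 5. P is now [].

So w = 5 3 2 4 6 1 7.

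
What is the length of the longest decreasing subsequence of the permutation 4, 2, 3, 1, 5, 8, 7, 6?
3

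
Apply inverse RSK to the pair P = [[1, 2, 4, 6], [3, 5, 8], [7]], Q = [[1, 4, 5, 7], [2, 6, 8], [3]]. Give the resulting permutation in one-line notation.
Reverse the RSK construction: for i from n down to 1, find the cell of Q containing i, remove the entry at that cell from P, and reverse-bump it up through P; the value ejected from row 1 is w(i).

Step i=8: Q has 8 at row 2, column 3; remove 8 from row 2 of P and reverse-bump: 8 enters row 1 and ejects 6. So w(8) = 6. P is now [[1, 2, 4, 8], [3, 5], [7]].
Step i=7: Q has 7 at row 1, column 4; remove that cell from P, ejecting 8. So w(7) = 8. P is now [[1, 2, 4], [3, 5], [7]].
Step i=6: Q has 6 at row 2, column 2; remove 5 from row 2 of P and reverse-bump: 5 enters row 1 and ejects 4. So w(6) = 4. P is now [[1, 2, 5], [3], [7]].
Step i=5: Q has 5 at row 1, column 3; remove that cell from P, ejecting 5. So w(5) = 5. P is now [[1, 2], [3], [7]].
Step i=4: Q has 4 at row 1, column 2; remove that cell from P, ejecting 2. So w(4) = 2. P is now [[1], [3], [7]].
Step i=3: Q has 3 at row 3, column 1; remove 7 from row 3 of P and reverse-bump: 7 enters row 2 and ejects 3; 3 enters row 1 and ejects 1. So w(3) = 1. P is now [[3], [7]].
Step i=2: Q has 2 at row 2, column 1; remove 7 from row 2 of P and reverse-bump: 7 enters row 1 and ejects 3. So w(2) = 3. P is now [[7]].
Step i=1: Q has 1 at row 1, column 1; remove that cell from P, ejecting 7. So w(1) = 7. P is now [].

So w = 7 3 1 2 5 4 8 6.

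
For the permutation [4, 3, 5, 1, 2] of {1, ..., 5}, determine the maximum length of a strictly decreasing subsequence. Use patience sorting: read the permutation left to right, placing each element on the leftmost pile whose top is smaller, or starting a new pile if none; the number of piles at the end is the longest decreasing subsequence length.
3

4: new pile. tops = [4]
3: new pile. tops = [4, 3]
5: onto pile 1 (replacing 4). tops = [5, 3]
1: new pile. tops = [5, 3, 1]
2: onto pile 3 (replacing 1). tops = [5, 3, 2]

3 piles, so the longest decreasing subsequence has length 3.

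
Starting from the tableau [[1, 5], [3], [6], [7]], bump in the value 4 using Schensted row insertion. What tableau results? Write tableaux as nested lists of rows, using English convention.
In row 1, 4 replaces 5 (the leftmost entry greater than 4); 5 is bumped to row 2. 5 is appended to row 2. The new tableau is [[1, 4], [3, 5], [6], [7]].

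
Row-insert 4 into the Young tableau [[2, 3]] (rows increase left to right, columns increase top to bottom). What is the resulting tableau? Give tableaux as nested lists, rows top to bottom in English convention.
[[2, 3, 4]]

4 is larger than every entry of row 1, so it is appended to row 1. The new tableau is [[2, 3, 4]].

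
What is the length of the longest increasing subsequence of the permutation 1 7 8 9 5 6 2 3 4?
4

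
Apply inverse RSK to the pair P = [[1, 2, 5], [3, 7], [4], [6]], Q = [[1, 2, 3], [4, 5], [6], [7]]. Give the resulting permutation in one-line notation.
Reverse RSK: for i = n, n-1, ..., 1, locate i in Q, remove the corresponding corner cell from P, and reverse-bump its entry up through P; the value ejected from row 1 is w(i).

So w = 1 6 7 4 5 3 2.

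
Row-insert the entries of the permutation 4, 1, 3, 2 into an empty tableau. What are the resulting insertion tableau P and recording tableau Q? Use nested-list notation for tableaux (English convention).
P = [[1, 2], [3], [4]], Q = [[1, 3], [2], [4]]

Insert each entry of the permutation into P by Schensted row insertion, recording in Q the position of each new cell.

Insert 4: appended to row 1. P = [[4]].
Insert 1: 1 bumps 4 from row 1; 4 starts row 2. P = [[1], [4]].
Insert 3: appended to row 1. P = [[1, 3], [4]].
Insert 2: 2 bumps 3 from row 1; 3 bumps 4 from row 2; 4 starts row 3. P = [[1, 2], [3], [4]].

So P = [[1, 2], [3], [4]], Q = [[1, 3], [2], [4]].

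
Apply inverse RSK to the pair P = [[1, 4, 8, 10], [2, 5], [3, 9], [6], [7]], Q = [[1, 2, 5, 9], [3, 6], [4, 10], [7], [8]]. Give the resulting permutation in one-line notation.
Reverse the RSK construction: for i from n down to 1, find the cell of Q containing i, remove the entry at that cell from P, and reverse-bump it up through P; the value ejected from row 1 is w(i).

Step i=10: Q has 10 at row 3, column 2; remove 9 from row 3 of P and reverse-bump: 9 enters row 2 and ejects 5; 5 enters row 1 and ejects 4. So w(10) = 4. P is now [[1, 5, 8, 10], [2, 9], [3], [6], [7]].
Step i=9: Q has 9 at row 1, column 4; remove that cell from P, ejecting 10. So w(9) = 10. P is now [[1, 5, 8], [2, 9], [3], [6], [7]].
Step i=8: Q has 8 at row 5, column 1; remove 7 from row 5 of P and reverse-bump: 7 enters row 4 and ejects 6; 6 enters row 3 and ejects 3; 3 enters row 2 and ejects 2; 2 enters row 1 and ejects 1. So w(8) = 1. P is now [[2, 5, 8], [3, 9], [6], [7]].
Step i=7: Q has 7 at row 4, column 1; remove 7 from row 4 of P and reverse-bump: 7 enters row 3 and ejects 6; 6 enters row 2 and ejects 3; 3 enters row 1 and ejects 2. So w(7) = 2. P is now [[3, 5, 8], [6, 9], [7]].
Step i=6: Q has 6 at row 2, column 2; remove 9 from row 2 of P and reverse-bump: 9 enters row 1 and ejects 8. So w(6) = 8. P is now [[3, 5, 9], [6], [7]].
Step i=5: Q has 5 at row 1, column 3; remove that cell from P, ejecting 9. So w(5) = 9. P is now [[3, 5], [6], [7]].
Step i=4: Q has 4 at row 3, column 1; remove 7 from row 3 of P and reverse-bump: 7 enters row 2 and ejects 6; 6 enters row 1 and ejects 5. So w(4) = 5. P is now [[3, 6], [7]].
Step i=3: Q has 3 at row 2, column 1; remove 7 from row 2 of P and reverse-bump: 7 enters row 1 and ejects 6. So w(3) = 6. P is now [[3, 7]].
Step i=2: Q has 2 at row 1, column 2; remove that cell from P, ejecting 7. So w(2) = 7. P is now [[3]].
Step i=1: Q has 1 at row 1, column 1; remove that cell from P, ejecting 3. So w(1) = 3. P is now [].

So w = 3 7 6 5 9 8 2 1 10 4.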